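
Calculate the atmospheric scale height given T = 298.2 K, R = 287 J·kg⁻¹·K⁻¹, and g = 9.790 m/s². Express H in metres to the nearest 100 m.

H ≈ 8700 m

The scale height of an isothermal atmosphere is H = RT/g.
H = 287 × 298.2 / 9.790 = 85583/9.790 = 8741.9 m.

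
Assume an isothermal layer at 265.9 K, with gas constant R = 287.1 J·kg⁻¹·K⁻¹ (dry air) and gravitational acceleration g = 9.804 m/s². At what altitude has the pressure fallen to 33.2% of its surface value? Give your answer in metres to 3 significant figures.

Scale height: H = RT/g = 287.1 × 265.9 / 9.804 = 7786.6 m.
Set P/P₀ = exp(−z/H) = 0.332, so z = −H ln(0.332).
−ln(0.332) = 1.1026; z = 7786.6 × 1.1026 = 8585.5 m.

z ≈ 8590 m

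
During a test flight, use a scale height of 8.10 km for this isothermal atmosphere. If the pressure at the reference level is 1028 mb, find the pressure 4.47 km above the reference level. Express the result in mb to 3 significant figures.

Barometric formula: P = P₀ exp(−z/H).
z/H = 4470.0/8100.0 = 0.55185; exp(−0.55185) = 0.57588.
P = 1028 × 0.57588 = 592.00 mb.

P ≈ 592 mb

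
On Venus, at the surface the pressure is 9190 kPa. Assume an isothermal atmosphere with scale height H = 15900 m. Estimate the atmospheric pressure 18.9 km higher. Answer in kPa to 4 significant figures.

Barometric formula: P = P₀ exp(−z/H).
z/H = 18900/15900 = 1.1887; exp(−1.1887) = 0.30462.
P = 9190 × 0.30462 = 2799.5 kPa.

P ≈ 2799 kPa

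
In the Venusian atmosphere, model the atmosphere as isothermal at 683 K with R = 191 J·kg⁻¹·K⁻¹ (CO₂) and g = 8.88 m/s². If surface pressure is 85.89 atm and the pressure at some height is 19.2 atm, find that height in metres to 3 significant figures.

z ≈ 22000 m

Scale height: H = RT/g = 191 × 683 / 8.88 = 14691 m.
Invert the barometric formula: z = H ln(P₀/P).
P₀/P = 85.89/19.2 = 4.4734; ln(4.4734) = 1.4981.
z = 14691 × 1.4981 = 22009 m.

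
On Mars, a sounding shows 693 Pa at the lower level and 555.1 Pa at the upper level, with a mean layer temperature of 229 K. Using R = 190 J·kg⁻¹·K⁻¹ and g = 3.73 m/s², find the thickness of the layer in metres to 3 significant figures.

Δz ≈ 2590 m

Hypsometric equation: Δz = (R T̄/g) ln(P₁/P₂).
R T̄/g = 190 × 229 / 3.73 = 11665 m.
ln(693/555.1) = ln(1.2484) = 0.22186.
Δz = 11665 × 0.22186 = 2588.0 m.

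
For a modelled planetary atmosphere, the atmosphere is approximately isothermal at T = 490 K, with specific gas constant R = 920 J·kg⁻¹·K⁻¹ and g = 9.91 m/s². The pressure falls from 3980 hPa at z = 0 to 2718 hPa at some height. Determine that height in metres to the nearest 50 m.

z ≈ 17350 m

Scale height: H = RT/g = 920 × 490 / 9.91 = 45489 m.
Invert the barometric formula: z = H ln(P₀/P).
P₀/P = 3980/2718 = 1.4643; ln(1.4643) = 0.38138.
z = 45489 × 0.38138 = 17349 m.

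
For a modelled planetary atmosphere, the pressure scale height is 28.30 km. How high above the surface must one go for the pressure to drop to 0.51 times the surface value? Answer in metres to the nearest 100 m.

z ≈ 19100 m

Set P/P₀ = exp(−z/H) = 0.51, so z = −H ln(0.51).
−ln(0.51) = 0.67334; z = 28300 × 0.67334 = 19056 m.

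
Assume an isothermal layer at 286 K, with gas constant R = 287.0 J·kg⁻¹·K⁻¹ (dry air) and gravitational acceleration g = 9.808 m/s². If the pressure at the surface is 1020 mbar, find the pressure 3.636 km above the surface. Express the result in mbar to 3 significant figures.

P ≈ 661 mbar

Scale height: H = RT/g = 287.0 × 286 / 9.808 = 8368.9 m.
Barometric formula: P = P₀ exp(−z/H).
z/H = 3636.0/8368.9 = 0.43447; exp(−0.43447) = 0.64761.
P = 1020 × 0.64761 = 660.56 mbar.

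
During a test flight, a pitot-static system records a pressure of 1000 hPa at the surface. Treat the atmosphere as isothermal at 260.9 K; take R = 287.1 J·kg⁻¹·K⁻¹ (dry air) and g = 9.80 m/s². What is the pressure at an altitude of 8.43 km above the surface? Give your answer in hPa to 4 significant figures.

Scale height: H = RT/g = 287.1 × 260.9 / 9.80 = 7643.3 m.
Barometric formula: P = P₀ exp(−z/H).
z/H = 8430.0/7643.3 = 1.1029; exp(−1.1029) = 0.33191.
P = 1000 × 0.33191 = 331.91 hPa.

P ≈ 331.9 hPa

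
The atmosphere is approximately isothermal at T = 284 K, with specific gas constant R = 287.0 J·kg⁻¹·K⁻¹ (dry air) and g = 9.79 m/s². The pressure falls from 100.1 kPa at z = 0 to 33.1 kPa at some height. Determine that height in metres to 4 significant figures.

Scale height: H = RT/g = 287.0 × 284 / 9.79 = 8325.6 m.
Invert the barometric formula: z = H ln(P₀/P).
P₀/P = 100.1/33.1 = 3.0242; ln(3.0242) = 1.1066.
z = 8325.6 × 1.1066 = 9213.1 m.

z ≈ 9213 m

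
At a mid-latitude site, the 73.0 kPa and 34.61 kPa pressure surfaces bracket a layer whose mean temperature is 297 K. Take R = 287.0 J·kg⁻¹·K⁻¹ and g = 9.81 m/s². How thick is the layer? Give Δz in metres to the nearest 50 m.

Δz ≈ 6500 m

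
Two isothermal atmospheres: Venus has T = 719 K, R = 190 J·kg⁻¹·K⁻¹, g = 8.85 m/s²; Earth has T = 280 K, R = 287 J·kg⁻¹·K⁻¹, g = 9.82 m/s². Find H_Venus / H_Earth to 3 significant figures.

H = RT/g for each body.
H_Venus = 190 × 719 / 8.85 = 15436 m.
H_Earth = 287 × 280 / 9.82 = 8183.3 m.
H_Venus/H_Earth = 15436/8183.3 = 1.8863.

H_Venus/H_Earth ≈ 1.89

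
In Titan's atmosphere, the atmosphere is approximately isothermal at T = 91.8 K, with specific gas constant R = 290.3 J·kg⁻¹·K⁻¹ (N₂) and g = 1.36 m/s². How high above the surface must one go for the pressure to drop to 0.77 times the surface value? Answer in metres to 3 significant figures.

Scale height: H = RT/g = 290.3 × 91.8 / 1.36 = 19595 m.
Set P/P₀ = exp(−z/H) = 0.77, so z = −H ln(0.77).
−ln(0.77) = 0.26136; z = 19595 × 0.26136 = 5121.3 m.

z ≈ 5120 m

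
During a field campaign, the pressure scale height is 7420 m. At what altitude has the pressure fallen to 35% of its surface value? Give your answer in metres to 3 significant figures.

z ≈ 7790 m

Set P/P₀ = exp(−z/H) = 0.35, so z = −H ln(0.35).
−ln(0.35) = 1.0498; z = 7420.0 × 1.0498 = 7789.5 m.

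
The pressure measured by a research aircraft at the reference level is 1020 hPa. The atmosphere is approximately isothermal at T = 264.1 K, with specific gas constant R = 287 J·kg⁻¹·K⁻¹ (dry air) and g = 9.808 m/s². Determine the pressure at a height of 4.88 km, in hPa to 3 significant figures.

Scale height: H = RT/g = 287 × 264.1 / 9.808 = 7728.0 m.
Barometric formula: P = P₀ exp(−z/H).
z/H = 4880.0/7728.0 = 0.63147; exp(−0.63147) = 0.53181.
P = 1020 × 0.53181 = 542.45 hPa.

P ≈ 542 hPa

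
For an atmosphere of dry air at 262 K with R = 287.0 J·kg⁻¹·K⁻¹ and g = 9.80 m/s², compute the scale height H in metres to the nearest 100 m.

H ≈ 7700 m

The scale height of an isothermal atmosphere is H = RT/g.
H = 287.0 × 262 / 9.80 = 75194/9.80 = 7672.9 m.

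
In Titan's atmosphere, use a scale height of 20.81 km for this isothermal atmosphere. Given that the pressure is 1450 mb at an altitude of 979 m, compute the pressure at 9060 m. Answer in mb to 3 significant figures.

P ≈ 983 mb

Between two levels, P₂ = P₁ exp(−Δz/H) with Δz = z₂ − z₁.
Δz = 9060.0 − 979.00 = 8081.0 m; Δz/H = 8081.0/20810 = 0.38832.
P₂ = 1450 × exp(−0.38832) = 1450 × 0.67820 = 983.39 mb.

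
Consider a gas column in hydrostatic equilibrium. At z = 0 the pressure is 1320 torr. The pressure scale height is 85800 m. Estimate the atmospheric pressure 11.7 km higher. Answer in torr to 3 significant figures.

P ≈ 1150 torr

Barometric formula: P = P₀ exp(−z/H).
z/H = 11700/85800 = 0.13636; exp(−0.13636) = 0.87253.
P = 1320 × 0.87253 = 1151.7 torr.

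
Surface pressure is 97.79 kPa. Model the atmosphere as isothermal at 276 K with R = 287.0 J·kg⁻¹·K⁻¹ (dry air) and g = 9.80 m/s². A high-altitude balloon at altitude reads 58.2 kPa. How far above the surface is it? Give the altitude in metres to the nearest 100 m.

Scale height: H = RT/g = 287.0 × 276 / 9.80 = 8082.9 m.
Invert the barometric formula: z = H ln(P₀/P).
P₀/P = 97.79/58.2 = 1.6802; ln(1.6802) = 0.51891.
z = 8082.9 × 0.51891 = 4194.3 m.

z ≈ 4200 m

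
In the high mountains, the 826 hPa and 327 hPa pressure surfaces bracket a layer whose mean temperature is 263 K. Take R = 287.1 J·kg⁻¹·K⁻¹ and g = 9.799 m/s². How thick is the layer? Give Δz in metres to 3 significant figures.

Δz ≈ 7140 m

Hypsometric equation: Δz = (R T̄/g) ln(P₁/P₂).
R T̄/g = 287.1 × 263 / 9.799 = 7705.6 m.
ln(826/327) = ln(2.5260) = 0.92664.
Δz = 7705.6 × 0.92664 = 7140.3 m.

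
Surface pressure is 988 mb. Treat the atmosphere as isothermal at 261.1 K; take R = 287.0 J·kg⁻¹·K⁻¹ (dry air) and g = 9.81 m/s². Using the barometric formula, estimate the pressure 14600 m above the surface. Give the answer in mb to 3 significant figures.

Scale height: H = RT/g = 287.0 × 261.1 / 9.81 = 7638.7 m.
Barometric formula: P = P₀ exp(−z/H).
z/H = 14600/7638.7 = 1.9113; exp(−1.9113) = 0.14789.
P = 988 × 0.14789 = 146.12 mb.

P ≈ 146 mb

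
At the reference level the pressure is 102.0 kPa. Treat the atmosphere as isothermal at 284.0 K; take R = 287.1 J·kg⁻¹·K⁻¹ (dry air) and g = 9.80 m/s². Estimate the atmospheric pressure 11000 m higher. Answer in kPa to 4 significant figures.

Scale height: H = RT/g = 287.1 × 284.0 / 9.80 = 8320.0 m.
Barometric formula: P = P₀ exp(−z/H).
z/H = 11000/8320.0 = 1.3221; exp(−1.3221) = 0.26657.
P = 102.0 × 0.26657 = 27.190 kPa.

P ≈ 27.19 kPa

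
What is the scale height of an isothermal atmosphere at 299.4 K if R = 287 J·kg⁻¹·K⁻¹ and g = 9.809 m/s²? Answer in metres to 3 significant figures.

H ≈ 8760 m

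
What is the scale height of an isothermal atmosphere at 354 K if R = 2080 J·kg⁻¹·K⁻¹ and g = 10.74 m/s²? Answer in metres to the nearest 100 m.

H ≈ 68600 m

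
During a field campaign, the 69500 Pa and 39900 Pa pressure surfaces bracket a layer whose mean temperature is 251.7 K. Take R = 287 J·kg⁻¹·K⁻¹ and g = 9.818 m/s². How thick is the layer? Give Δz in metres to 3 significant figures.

Δz ≈ 4080 m

Hypsometric equation: Δz = (R T̄/g) ln(P₁/P₂).
R T̄/g = 287 × 251.7 / 9.818 = 7357.7 m.
ln(69500/39900) = ln(1.7419) = 0.55498.
Δz = 7357.7 × 0.55498 = 4083.4 m.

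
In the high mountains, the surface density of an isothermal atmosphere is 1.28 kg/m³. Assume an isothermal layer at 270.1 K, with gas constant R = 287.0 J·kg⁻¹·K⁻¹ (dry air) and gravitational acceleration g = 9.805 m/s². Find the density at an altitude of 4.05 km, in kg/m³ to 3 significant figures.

ρ ≈ 0.767 kg/m³

Scale height: H = RT/g = 287.0 × 270.1 / 9.805 = 7906.0 m.
In an isothermal atmosphere, density decays like pressure: ρ = ρ₀ exp(−z/H).
z/H = 4050.0/7906.0 = 0.51227; exp(−0.51227) = 0.59913.
ρ = 1.28 × 0.59913 = 0.76689 kg/m³.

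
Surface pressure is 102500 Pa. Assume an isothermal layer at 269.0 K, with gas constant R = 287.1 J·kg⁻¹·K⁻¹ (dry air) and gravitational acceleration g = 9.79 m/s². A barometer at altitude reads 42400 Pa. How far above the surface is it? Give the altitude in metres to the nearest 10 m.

z ≈ 6960 m

Scale height: H = RT/g = 287.1 × 269.0 / 9.79 = 7888.7 m.
Invert the barometric formula: z = H ln(P₀/P).
P₀/P = 102500/42400 = 2.4175; ln(2.4175) = 0.88273.
z = 7888.7 × 0.88273 = 6963.6 m.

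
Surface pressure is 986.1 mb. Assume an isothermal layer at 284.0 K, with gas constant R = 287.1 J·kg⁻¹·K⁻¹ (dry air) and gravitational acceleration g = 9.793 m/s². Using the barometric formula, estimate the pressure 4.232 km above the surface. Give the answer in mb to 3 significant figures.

Scale height: H = RT/g = 287.1 × 284.0 / 9.793 = 8326.0 m.
Barometric formula: P = P₀ exp(−z/H).
z/H = 4232.0/8326.0 = 0.50829; exp(−0.50829) = 0.60152.
P = 986.1 × 0.60152 = 593.16 mb.

P ≈ 593 mb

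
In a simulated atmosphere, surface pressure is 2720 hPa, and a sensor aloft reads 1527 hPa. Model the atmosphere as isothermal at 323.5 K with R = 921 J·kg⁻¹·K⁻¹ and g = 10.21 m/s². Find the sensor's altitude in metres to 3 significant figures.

Scale height: H = RT/g = 921 × 323.5 / 10.21 = 29182 m.
Invert the barometric formula: z = H ln(P₀/P).
P₀/P = 2720/1527 = 1.7813; ln(1.7813) = 0.57734.
z = 29182 × 0.57734 = 16848 m.

z ≈ 16800 m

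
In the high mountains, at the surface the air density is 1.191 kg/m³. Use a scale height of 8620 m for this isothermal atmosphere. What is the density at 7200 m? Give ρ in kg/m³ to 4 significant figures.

ρ ≈ 0.5166 kg/m³

In an isothermal atmosphere, density decays like pressure: ρ = ρ₀ exp(−z/H).
z/H = 7200.0/8620.0 = 0.83527; exp(−0.83527) = 0.43376.
ρ = 1.191 × 0.43376 = 0.51661 kg/m³.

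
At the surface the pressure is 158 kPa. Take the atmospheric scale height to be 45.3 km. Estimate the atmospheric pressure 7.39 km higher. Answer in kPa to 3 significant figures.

P ≈ 134 kPa

Barometric formula: P = P₀ exp(−z/H).
z/H = 7390.0/45300 = 0.16313; exp(−0.16313) = 0.84948.
P = 158 × 0.84948 = 134.22 kPa.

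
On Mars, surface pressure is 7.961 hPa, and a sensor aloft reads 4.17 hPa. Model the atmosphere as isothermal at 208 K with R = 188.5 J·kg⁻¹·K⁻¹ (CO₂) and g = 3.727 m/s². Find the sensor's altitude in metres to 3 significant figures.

z ≈ 6800 m

Scale height: H = RT/g = 188.5 × 208 / 3.727 = 10520 m.
Invert the barometric formula: z = H ln(P₀/P).
P₀/P = 7.961/4.17 = 1.9091; ln(1.9091) = 0.64663.
z = 10520 × 0.64663 = 6802.5 m.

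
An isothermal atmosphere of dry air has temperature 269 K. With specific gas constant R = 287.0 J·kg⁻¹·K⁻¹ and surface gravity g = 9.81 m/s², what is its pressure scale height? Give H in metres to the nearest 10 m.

H ≈ 7870 m

The scale height of an isothermal atmosphere is H = RT/g.
H = 287.0 × 269 / 9.81 = 77203/9.81 = 7869.8 m.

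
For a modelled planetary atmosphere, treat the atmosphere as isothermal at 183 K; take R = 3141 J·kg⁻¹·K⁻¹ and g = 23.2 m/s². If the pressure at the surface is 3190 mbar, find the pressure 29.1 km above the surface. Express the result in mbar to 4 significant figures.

P ≈ 985.6 mbar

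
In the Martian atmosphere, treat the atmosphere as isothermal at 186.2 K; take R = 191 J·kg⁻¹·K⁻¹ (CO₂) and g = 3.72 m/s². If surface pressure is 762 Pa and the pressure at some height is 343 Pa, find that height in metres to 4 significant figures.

Scale height: H = RT/g = 191 × 186.2 / 3.72 = 9560.3 m.
Invert the barometric formula: z = H ln(P₀/P).
P₀/P = 762/343 = 2.2216; ln(2.2216) = 0.79823.
z = 9560.3 × 0.79823 = 7631.3 m.

z ≈ 7631 m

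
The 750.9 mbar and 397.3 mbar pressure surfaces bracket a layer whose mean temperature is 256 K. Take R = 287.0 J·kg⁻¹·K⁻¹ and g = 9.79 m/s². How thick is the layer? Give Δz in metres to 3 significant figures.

Δz ≈ 4780 m

Hypsometric equation: Δz = (R T̄/g) ln(P₁/P₂).
R T̄/g = 287.0 × 256 / 9.79 = 7504.8 m.
ln(750.9/397.3) = ln(1.8900) = 0.63658.
Δz = 7504.8 × 0.63658 = 4777.4 m.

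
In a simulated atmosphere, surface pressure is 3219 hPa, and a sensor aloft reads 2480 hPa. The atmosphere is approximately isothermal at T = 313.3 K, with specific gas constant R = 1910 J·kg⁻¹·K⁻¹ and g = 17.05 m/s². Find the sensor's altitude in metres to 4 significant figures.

z ≈ 9154 m

Scale height: H = RT/g = 1910 × 313.3 / 17.05 = 35097 m.
Invert the barometric formula: z = H ln(P₀/P).
P₀/P = 3219/2480 = 1.2980; ln(1.2980) = 0.26082.
z = 35097 × 0.26082 = 9154.0 m.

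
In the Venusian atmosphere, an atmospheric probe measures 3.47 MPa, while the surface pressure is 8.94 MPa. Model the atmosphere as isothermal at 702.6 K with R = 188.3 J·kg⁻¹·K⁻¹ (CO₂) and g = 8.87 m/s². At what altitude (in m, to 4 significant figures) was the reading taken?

Scale height: H = RT/g = 188.3 × 702.6 / 8.87 = 14915 m.
Invert the barometric formula: z = H ln(P₀/P).
P₀/P = 8.94/3.47 = 2.5764; ln(2.5764) = 0.94639.
z = 14915 × 0.94639 = 14115 m.

z ≈ 14120 m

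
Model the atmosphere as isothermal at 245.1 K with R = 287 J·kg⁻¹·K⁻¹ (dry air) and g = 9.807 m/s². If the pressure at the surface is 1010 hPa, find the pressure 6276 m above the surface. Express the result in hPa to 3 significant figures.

Scale height: H = RT/g = 287 × 245.1 / 9.807 = 7172.8 m.
Barometric formula: P = P₀ exp(−z/H).
z/H = 6276.0/7172.8 = 0.87497; exp(−0.87497) = 0.41687.
P = 1010 × 0.41687 = 421.04 hPa.

P ≈ 421 hPa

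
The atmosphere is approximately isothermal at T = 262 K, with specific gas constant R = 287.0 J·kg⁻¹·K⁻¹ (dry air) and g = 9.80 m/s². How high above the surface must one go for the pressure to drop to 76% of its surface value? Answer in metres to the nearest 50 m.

z ≈ 2100 m

Scale height: H = RT/g = 287.0 × 262 / 9.80 = 7672.9 m.
Set P/P₀ = exp(−z/H) = 0.76, so z = −H ln(0.76).
−ln(0.76) = 0.27444; z = 7672.9 × 0.27444 = 2105.8 m.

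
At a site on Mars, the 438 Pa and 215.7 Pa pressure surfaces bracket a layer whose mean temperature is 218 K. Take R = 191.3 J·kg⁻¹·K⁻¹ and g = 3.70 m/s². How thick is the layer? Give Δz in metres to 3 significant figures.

Δz ≈ 7980 m

Hypsometric equation: Δz = (R T̄/g) ln(P₁/P₂).
R T̄/g = 191.3 × 218 / 3.70 = 11271 m.
ln(438/215.7) = ln(2.0306) = 0.70833.
Δz = 11271 × 0.70833 = 7983.6 m.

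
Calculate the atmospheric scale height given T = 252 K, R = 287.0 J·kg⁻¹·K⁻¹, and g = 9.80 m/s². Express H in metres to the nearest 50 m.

The scale height of an isothermal atmosphere is H = RT/g.
H = 287.0 × 252 / 9.80 = 72324/9.80 = 7380.0 m.

H ≈ 7400 m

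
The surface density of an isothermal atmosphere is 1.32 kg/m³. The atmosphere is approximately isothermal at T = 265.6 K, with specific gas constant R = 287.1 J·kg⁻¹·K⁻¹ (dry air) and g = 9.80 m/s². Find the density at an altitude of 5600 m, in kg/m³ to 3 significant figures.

Scale height: H = RT/g = 287.1 × 265.6 / 9.80 = 7781.0 m.
In an isothermal atmosphere, density decays like pressure: ρ = ρ₀ exp(−z/H).
z/H = 5600.0/7781.0 = 0.71970; exp(−0.71970) = 0.48690.
ρ = 1.32 × 0.48690 = 0.64271 kg/m³.

ρ ≈ 0.643 kg/m³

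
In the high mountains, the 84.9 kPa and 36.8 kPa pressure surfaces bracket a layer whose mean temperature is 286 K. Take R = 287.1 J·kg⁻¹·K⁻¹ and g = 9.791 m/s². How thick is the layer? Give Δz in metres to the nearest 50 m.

Δz ≈ 7000 m

Hypsometric equation: Δz = (R T̄/g) ln(P₁/P₂).
R T̄/g = 287.1 × 286 / 9.791 = 8386.3 m.
ln(84.9/36.8) = ln(2.3071) = 0.83599.
Δz = 8386.3 × 0.83599 = 7010.9 m.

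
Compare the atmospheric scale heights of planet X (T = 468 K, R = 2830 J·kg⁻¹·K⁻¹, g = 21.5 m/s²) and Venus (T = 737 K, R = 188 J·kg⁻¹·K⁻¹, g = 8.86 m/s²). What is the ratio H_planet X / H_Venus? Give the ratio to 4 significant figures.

H_planet X/H_Venus ≈ 3.939

H = RT/g for each body.
H_planet X = 2830 × 468 / 21.5 = 61602 m.
H_Venus = 188 × 737 / 8.86 = 15638 m.
H_planet X/H_Venus = 61602/15638 = 3.9393.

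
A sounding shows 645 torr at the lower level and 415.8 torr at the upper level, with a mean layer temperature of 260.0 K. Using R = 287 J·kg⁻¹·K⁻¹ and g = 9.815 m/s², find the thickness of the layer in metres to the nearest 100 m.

Δz ≈ 3300 m

Hypsometric equation: Δz = (R T̄/g) ln(P₁/P₂).
R T̄/g = 287 × 260.0 / 9.815 = 7602.6 m.
ln(645/415.8) = ln(1.5512) = 0.43903.
Δz = 7602.6 × 0.43903 = 3337.8 m.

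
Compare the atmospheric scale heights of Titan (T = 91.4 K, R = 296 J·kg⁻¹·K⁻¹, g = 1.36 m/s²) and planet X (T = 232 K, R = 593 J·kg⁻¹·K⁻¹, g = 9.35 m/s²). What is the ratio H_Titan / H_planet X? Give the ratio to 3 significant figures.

H = RT/g for each body.
H_Titan = 296 × 91.4 / 1.36 = 19893 m.
H_planet X = 593 × 232 / 9.35 = 14714 m.
H_Titan/H_planet X = 19893/14714 = 1.3520.

H_Titan/H_planet X ≈ 1.35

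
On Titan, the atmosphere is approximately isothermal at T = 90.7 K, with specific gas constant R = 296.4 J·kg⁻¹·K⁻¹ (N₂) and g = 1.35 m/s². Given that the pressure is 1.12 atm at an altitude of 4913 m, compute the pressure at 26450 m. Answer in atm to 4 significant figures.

P ≈ 0.3798 atm

Scale height: H = RT/g = 296.4 × 90.7 / 1.35 = 19914 m.
Between two levels, P₂ = P₁ exp(−Δz/H) with Δz = z₂ − z₁.
Δz = 26450 − 4913.0 = 21537 m; Δz/H = 21537/19914 = 1.0815.
P₂ = 1.12 × exp(−1.0815) = 1.12 × 0.33909 = 0.37978 atm.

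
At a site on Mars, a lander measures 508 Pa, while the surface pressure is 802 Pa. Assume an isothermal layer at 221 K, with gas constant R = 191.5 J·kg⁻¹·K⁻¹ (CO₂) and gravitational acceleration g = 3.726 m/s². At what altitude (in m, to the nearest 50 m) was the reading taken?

Scale height: H = RT/g = 191.5 × 221 / 3.726 = 11358 m.
Invert the barometric formula: z = H ln(P₀/P).
P₀/P = 802/508 = 1.5787; ln(1.5787) = 0.45660.
z = 11358 × 0.45660 = 5186.1 m.

z ≈ 5200 m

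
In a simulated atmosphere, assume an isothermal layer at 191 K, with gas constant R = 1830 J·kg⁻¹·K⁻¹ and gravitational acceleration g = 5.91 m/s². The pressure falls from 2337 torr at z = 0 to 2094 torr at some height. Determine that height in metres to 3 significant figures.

Scale height: H = RT/g = 1830 × 191 / 5.91 = 59142 m.
Invert the barometric formula: z = H ln(P₀/P).
P₀/P = 2337/2094 = 1.1160; ln(1.1160) = 0.10975.
z = 59142 × 0.10975 = 6490.8 m.

z ≈ 6490 m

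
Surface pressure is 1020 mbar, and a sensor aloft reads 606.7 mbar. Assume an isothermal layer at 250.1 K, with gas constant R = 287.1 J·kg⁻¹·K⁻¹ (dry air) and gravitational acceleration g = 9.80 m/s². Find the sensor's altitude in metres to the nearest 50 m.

Scale height: H = RT/g = 287.1 × 250.1 / 9.80 = 7326.9 m.
Invert the barometric formula: z = H ln(P₀/P).
P₀/P = 1020/606.7 = 1.6812; ln(1.6812) = 0.51951.
z = 7326.9 × 0.51951 = 3806.4 m.

z ≈ 3800 m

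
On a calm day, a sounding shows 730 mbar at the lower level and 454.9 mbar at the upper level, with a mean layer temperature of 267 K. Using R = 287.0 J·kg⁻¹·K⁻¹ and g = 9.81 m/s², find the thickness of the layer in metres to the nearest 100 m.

Hypsometric equation: Δz = (R T̄/g) ln(P₁/P₂).
R T̄/g = 287.0 × 267 / 9.81 = 7811.3 m.
ln(730/454.9) = ln(1.6047) = 0.47294.
Δz = 7811.3 × 0.47294 = 3694.3 m.

Δz ≈ 3700 m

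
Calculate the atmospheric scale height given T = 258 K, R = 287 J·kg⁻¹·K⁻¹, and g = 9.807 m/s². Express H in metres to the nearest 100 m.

The scale height of an isothermal atmosphere is H = RT/g.
H = 287 × 258 / 9.807 = 74046/9.807 = 7550.3 m.

H ≈ 7600 m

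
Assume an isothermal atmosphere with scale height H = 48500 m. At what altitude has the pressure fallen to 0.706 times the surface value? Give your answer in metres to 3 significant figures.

Set P/P₀ = exp(−z/H) = 0.706, so z = −H ln(0.706).
−ln(0.706) = 0.34814; z = 48500 × 0.34814 = 16885 m.

z ≈ 16900 m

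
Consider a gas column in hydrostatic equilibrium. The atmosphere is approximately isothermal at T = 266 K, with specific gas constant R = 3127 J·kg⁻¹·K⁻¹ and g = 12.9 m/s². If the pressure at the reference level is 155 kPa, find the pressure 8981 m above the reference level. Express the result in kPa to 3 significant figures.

P ≈ 135 kPa

Scale height: H = RT/g = 3127 × 266 / 12.9 = 64479 m.
Barometric formula: P = P₀ exp(−z/H).
z/H = 8981.0/64479 = 0.13929; exp(−0.13929) = 0.86998.
P = 155 × 0.86998 = 134.85 kPa.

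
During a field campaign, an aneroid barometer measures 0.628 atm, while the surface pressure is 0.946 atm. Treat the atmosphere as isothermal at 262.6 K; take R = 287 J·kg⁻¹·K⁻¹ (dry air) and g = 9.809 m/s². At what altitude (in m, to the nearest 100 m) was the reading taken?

z ≈ 3100 m

Scale height: H = RT/g = 287 × 262.6 / 9.809 = 7683.4 m.
Invert the barometric formula: z = H ln(P₀/P).
P₀/P = 0.946/0.628 = 1.5064; ln(1.5064) = 0.40972.
z = 7683.4 × 0.40972 = 3148.0 m.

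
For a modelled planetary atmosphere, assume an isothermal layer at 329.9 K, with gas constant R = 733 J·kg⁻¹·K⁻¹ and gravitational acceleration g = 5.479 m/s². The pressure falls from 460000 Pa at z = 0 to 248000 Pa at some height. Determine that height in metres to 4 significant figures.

Scale height: H = RT/g = 733 × 329.9 / 5.479 = 44135 m.
Invert the barometric formula: z = H ln(P₀/P).
P₀/P = 460000/248000 = 1.8548; ln(1.8548) = 0.61778.
z = 44135 × 0.61778 = 27266 m.

z ≈ 27270 m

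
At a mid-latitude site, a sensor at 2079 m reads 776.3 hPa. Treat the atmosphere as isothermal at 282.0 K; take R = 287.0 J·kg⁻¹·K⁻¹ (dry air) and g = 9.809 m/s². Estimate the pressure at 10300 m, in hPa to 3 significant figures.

Scale height: H = RT/g = 287.0 × 282.0 / 9.809 = 8251.0 m.
Between two levels, P₂ = P₁ exp(−Δz/H) with Δz = z₂ − z₁.
Δz = 10300 − 2079.0 = 8221.0 m; Δz/H = 8221.0/8251.0 = 0.99636.
P₂ = 776.3 × exp(−0.99636) = 776.3 × 0.36922 = 286.63 hPa.

P ≈ 287 hPa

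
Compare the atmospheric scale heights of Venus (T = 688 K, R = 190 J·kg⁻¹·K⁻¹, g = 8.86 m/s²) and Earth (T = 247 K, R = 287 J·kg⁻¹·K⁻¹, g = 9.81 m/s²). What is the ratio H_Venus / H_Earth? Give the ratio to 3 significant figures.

H_Venus/H_Earth ≈ 2.04

H = RT/g for each body.
H_Venus = 190 × 688 / 8.86 = 14754 m.
H_Earth = 287 × 247 / 9.81 = 7226.2 m.
H_Venus/H_Earth = 14754/7226.2 = 2.0417.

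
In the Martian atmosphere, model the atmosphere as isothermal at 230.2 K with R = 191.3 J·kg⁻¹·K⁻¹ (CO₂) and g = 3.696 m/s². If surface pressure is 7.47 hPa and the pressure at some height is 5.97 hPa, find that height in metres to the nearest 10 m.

z ≈ 2670 m

Scale height: H = RT/g = 191.3 × 230.2 / 3.696 = 11915 m.
Invert the barometric formula: z = H ln(P₀/P).
P₀/P = 7.47/5.97 = 1.2513; ln(1.2513) = 0.22418.
z = 11915 × 0.22418 = 2671.1 m.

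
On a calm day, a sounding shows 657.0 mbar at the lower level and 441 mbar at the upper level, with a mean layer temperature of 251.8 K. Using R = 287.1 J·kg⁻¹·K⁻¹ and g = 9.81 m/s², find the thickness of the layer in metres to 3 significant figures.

Hypsometric equation: Δz = (R T̄/g) ln(P₁/P₂).
R T̄/g = 287.1 × 251.8 / 9.81 = 7369.2 m.
ln(657.0/441) = ln(1.4898) = 0.39864.
Δz = 7369.2 × 0.39864 = 2937.7 m.

Δz ≈ 2940 m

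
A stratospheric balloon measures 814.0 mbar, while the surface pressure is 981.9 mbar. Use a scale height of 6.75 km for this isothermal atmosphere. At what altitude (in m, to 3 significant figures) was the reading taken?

Invert the barometric formula: z = H ln(P₀/P).
P₀/P = 981.9/814.0 = 1.2063; ln(1.2063) = 0.18756.
z = 6750.0 × 0.18756 = 1266.0 m.

z ≈ 1270 m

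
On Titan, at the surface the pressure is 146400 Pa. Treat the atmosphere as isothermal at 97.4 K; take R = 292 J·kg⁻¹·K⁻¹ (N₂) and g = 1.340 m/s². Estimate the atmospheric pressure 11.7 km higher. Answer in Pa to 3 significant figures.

Scale height: H = RT/g = 292 × 97.4 / 1.340 = 21224 m.
Barometric formula: P = P₀ exp(−z/H).
z/H = 11700/21224 = 0.55126; exp(−0.55126) = 0.57622.
P = 146400 × 0.57622 = 84359 Pa.

P ≈ 84400 Pa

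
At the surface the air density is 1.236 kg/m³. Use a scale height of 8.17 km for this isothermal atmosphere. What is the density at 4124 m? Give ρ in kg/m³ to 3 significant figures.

ρ ≈ 0.746 kg/m³

In an isothermal atmosphere, density decays like pressure: ρ = ρ₀ exp(−z/H).
z/H = 4124.0/8170.0 = 0.50477; exp(−0.50477) = 0.60364.
ρ = 1.236 × 0.60364 = 0.74610 kg/m³.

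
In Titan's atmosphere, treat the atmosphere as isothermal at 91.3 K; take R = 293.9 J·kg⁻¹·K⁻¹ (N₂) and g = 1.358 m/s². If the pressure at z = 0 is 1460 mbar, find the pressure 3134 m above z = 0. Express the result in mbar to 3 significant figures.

P ≈ 1250 mbar

Scale height: H = RT/g = 293.9 × 91.3 / 1.358 = 19759 m.
Barometric formula: P = P₀ exp(−z/H).
z/H = 3134.0/19759 = 0.15861; exp(−0.15861) = 0.85333.
P = 1460 × 0.85333 = 1245.9 mbar.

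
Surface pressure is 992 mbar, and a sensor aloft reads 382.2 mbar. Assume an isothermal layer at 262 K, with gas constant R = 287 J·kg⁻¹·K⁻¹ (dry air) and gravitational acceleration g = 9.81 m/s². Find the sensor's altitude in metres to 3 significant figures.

Scale height: H = RT/g = 287 × 262 / 9.81 = 7665.0 m.
Invert the barometric formula: z = H ln(P₀/P).
P₀/P = 992/382.2 = 2.5955; ln(2.5955) = 0.95378.
z = 7665.0 × 0.95378 = 7310.7 m.

z ≈ 7310 m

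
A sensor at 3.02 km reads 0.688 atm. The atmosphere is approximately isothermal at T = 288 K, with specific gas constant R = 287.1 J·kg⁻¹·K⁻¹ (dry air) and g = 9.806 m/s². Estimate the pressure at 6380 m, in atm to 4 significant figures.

P ≈ 0.4619 atm

Scale height: H = RT/g = 287.1 × 288 / 9.806 = 8432.1 m.
Between two levels, P₂ = P₁ exp(−Δz/H) with Δz = z₂ − z₁.
Δz = 6380.0 − 3020.0 = 3360.0 m; Δz/H = 3360.0/8432.1 = 0.39848.
P₂ = 0.688 × exp(−0.39848) = 0.688 × 0.67134 = 0.46188 atm.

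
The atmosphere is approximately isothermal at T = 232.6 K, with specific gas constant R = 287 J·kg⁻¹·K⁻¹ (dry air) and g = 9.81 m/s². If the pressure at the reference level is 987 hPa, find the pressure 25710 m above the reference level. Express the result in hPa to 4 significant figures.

P ≈ 22.57 hPa

Scale height: H = RT/g = 287 × 232.6 / 9.81 = 6804.9 m.
Barometric formula: P = P₀ exp(−z/H).
z/H = 25710/6804.9 = 3.7782; exp(−3.7782) = 0.022864.
P = 987 × 0.022864 = 22.567 hPa.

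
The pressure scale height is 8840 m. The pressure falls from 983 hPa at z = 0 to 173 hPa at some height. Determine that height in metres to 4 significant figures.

Invert the barometric formula: z = H ln(P₀/P).
P₀/P = 983/173 = 5.6821; ln(5.6821) = 1.7373.
z = 8840.0 × 1.7373 = 15358 m.

z ≈ 15360 m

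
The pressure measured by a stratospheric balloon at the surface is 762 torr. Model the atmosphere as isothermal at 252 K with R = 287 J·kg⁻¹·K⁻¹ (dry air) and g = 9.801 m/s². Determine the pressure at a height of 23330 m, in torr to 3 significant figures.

P ≈ 32.3 torr

Scale height: H = RT/g = 287 × 252 / 9.801 = 7379.2 m.
Barometric formula: P = P₀ exp(−z/H).
z/H = 23330/7379.2 = 3.1616; exp(−3.1616) = 0.042358.
P = 762 × 0.042358 = 32.277 torr.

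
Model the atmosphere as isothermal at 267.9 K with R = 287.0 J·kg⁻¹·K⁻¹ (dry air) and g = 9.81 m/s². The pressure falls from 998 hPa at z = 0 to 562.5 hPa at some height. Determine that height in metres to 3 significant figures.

Scale height: H = RT/g = 287.0 × 267.9 / 9.81 = 7837.6 m.
Invert the barometric formula: z = H ln(P₀/P).
P₀/P = 998/562.5 = 1.7742; ln(1.7742) = 0.57335.
z = 7837.6 × 0.57335 = 4493.7 m.

z ≈ 4490 m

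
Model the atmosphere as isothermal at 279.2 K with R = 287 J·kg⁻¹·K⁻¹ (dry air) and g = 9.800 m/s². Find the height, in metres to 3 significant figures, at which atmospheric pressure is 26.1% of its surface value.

z ≈ 11000 m

Scale height: H = RT/g = 287 × 279.2 / 9.800 = 8176.6 m.
Set P/P₀ = exp(−z/H) = 0.261, so z = −H ln(0.261).
−ln(0.261) = 1.3432; z = 8176.6 × 1.3432 = 10983 m.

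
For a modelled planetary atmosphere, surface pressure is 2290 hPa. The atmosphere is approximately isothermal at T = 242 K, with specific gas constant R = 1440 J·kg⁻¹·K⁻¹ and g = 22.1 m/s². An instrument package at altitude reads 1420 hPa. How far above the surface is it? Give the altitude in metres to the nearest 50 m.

Scale height: H = RT/g = 1440 × 242 / 22.1 = 15768 m.
Invert the barometric formula: z = H ln(P₀/P).
P₀/P = 2290/1420 = 1.6127; ln(1.6127) = 0.47791.
z = 15768 × 0.47791 = 7535.7 m.

z ≈ 7550 m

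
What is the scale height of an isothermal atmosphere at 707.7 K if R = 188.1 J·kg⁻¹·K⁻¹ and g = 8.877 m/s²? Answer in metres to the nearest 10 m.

H ≈ 15000 m

The scale height of an isothermal atmosphere is H = RT/g.
H = 188.1 × 707.7 / 8.877 = 133120/8.877 = 14996 m.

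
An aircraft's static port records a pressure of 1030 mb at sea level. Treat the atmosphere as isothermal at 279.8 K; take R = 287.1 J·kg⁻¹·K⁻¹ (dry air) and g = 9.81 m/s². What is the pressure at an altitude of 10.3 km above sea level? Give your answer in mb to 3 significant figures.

P ≈ 293 mb

Scale height: H = RT/g = 287.1 × 279.8 / 9.81 = 8188.6 m.
Barometric formula: P = P₀ exp(−z/H).
z/H = 10300/8188.6 = 1.2578; exp(−1.2578) = 0.28428.
P = 1030 × 0.28428 = 292.81 mb.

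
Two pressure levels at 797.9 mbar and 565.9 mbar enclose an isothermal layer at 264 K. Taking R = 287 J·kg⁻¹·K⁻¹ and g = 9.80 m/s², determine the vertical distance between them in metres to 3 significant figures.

Hypsometric equation: Δz = (R T̄/g) ln(P₁/P₂).
R T̄/g = 287 × 264 / 9.80 = 7731.4 m.
ln(797.9/565.9) = ln(1.4100) = 0.34359.
Δz = 7731.4 × 0.34359 = 2656.4 m.

Δz ≈ 2660 m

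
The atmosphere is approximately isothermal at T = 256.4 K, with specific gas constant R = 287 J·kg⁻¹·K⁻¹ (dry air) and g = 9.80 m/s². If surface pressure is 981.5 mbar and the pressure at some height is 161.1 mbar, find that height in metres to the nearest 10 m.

Scale height: H = RT/g = 287 × 256.4 / 9.80 = 7508.9 m.
Invert the barometric formula: z = H ln(P₀/P).
P₀/P = 981.5/161.1 = 6.0925; ln(6.0925) = 1.8071.
z = 7508.9 × 1.8071 = 13569 m.

z ≈ 13570 m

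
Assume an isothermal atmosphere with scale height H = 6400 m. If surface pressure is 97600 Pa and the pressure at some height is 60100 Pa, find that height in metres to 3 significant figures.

Invert the barometric formula: z = H ln(P₀/P).
P₀/P = 97600/60100 = 1.6240; ln(1.6240) = 0.48489.
z = 6400.0 × 0.48489 = 3103.3 m.

z ≈ 3100 m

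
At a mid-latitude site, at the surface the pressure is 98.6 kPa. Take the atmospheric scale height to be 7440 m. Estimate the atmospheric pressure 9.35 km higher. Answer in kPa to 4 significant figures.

P ≈ 28.06 kPa

Barometric formula: P = P₀ exp(−z/H).
z/H = 9350.0/7440.0 = 1.2567; exp(−1.2567) = 0.28459.
P = 98.6 × 0.28459 = 28.061 kPa.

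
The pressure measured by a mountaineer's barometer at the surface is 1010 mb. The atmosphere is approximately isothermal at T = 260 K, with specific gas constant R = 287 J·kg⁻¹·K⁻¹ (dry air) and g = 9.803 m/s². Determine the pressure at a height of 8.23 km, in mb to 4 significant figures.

Scale height: H = RT/g = 287 × 260 / 9.803 = 7612.0 m.
Barometric formula: P = P₀ exp(−z/H).
z/H = 8230.0/7612.0 = 1.0812; exp(−1.0812) = 0.33919.
P = 1010 × 0.33919 = 342.58 mb.

P ≈ 342.6 mb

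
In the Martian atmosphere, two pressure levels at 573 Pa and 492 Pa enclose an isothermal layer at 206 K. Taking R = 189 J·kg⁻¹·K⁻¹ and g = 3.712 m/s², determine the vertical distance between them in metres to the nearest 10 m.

Δz ≈ 1600 m

Hypsometric equation: Δz = (R T̄/g) ln(P₁/P₂).
R T̄/g = 189 × 206 / 3.712 = 10489 m.
ln(573/492) = ln(1.1646) = 0.15238.
Δz = 10489 × 0.15238 = 1598.3 m.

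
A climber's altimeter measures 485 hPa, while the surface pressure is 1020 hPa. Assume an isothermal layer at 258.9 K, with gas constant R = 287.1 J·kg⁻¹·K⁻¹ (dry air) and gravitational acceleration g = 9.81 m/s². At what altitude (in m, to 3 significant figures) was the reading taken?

z ≈ 5630 m

Scale height: H = RT/g = 287.1 × 258.9 / 9.81 = 7577.0 m.
Invert the barometric formula: z = H ln(P₀/P).
P₀/P = 1020/485 = 2.1031; ln(2.1031) = 0.74341.
z = 7577.0 × 0.74341 = 5632.8 m.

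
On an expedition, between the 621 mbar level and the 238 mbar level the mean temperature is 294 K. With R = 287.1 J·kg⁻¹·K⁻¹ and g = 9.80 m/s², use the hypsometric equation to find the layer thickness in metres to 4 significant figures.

Δz ≈ 8260 m

Hypsometric equation: Δz = (R T̄/g) ln(P₁/P₂).
R T̄/g = 287.1 × 294 / 9.80 = 8613.0 m.
ln(621/238) = ln(2.6092) = 0.95904.
Δz = 8613.0 × 0.95904 = 8260.2 m.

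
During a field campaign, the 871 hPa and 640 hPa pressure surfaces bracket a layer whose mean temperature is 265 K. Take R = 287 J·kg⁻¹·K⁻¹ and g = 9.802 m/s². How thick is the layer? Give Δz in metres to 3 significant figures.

Hypsometric equation: Δz = (R T̄/g) ln(P₁/P₂).
R T̄/g = 287 × 265 / 9.802 = 7759.1 m.
ln(871/640) = ln(1.3609) = 0.30815.
Δz = 7759.1 × 0.30815 = 2391.0 m.

Δz ≈ 2390 m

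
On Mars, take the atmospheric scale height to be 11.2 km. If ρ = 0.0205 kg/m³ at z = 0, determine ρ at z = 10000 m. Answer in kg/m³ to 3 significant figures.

ρ ≈ 0.00839 kg/m³

In an isothermal atmosphere, density decays like pressure: ρ = ρ₀ exp(−z/H).
z/H = 10000/11200 = 0.89286; exp(−0.89286) = 0.40948.
ρ = 0.0205 × 0.40948 = 0.0083943 kg/m³.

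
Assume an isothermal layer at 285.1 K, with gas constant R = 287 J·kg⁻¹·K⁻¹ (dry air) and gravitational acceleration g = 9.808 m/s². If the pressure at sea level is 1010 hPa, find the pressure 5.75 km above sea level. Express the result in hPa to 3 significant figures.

P ≈ 507 hPa

Scale height: H = RT/g = 287 × 285.1 / 9.808 = 8342.5 m.
Barometric formula: P = P₀ exp(−z/H).
z/H = 5750.0/8342.5 = 0.68924; exp(−0.68924) = 0.50196.
P = 1010 × 0.50196 = 506.98 hPa.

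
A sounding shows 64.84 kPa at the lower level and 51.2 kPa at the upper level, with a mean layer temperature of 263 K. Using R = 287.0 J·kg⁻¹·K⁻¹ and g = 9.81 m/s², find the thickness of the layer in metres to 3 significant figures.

Δz ≈ 1820 m

Hypsometric equation: Δz = (R T̄/g) ln(P₁/P₂).
R T̄/g = 287.0 × 263 / 9.81 = 7694.3 m.
ln(64.84/51.2) = ln(1.2664) = 0.23618.
Δz = 7694.3 × 0.23618 = 1817.2 m.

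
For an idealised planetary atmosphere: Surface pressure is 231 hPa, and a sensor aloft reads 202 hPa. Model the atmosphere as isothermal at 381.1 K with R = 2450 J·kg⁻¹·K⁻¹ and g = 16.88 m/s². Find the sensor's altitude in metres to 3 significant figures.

z ≈ 7420 m

Scale height: H = RT/g = 2450 × 381.1 / 16.88 = 55314 m.
Invert the barometric formula: z = H ln(P₀/P).
P₀/P = 231/202 = 1.1436; ln(1.1436) = 0.13418.
z = 55314 × 0.13418 = 7422.0 m.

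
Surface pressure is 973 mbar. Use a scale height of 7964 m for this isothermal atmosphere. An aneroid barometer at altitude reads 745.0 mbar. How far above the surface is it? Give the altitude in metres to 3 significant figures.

Invert the barometric formula: z = H ln(P₀/P).
P₀/P = 973/745.0 = 1.3060; ln(1.3060) = 0.26697.
z = 7964.0 × 0.26697 = 2126.1 m.

z ≈ 2130 m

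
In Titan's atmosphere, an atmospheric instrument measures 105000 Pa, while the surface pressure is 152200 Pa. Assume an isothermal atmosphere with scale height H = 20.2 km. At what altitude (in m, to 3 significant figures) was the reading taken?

z ≈ 7500 m

Invert the barometric formula: z = H ln(P₀/P).
P₀/P = 152200/105000 = 1.4495; ln(1.4495) = 0.37122.
z = 20200 × 0.37122 = 7498.6 m.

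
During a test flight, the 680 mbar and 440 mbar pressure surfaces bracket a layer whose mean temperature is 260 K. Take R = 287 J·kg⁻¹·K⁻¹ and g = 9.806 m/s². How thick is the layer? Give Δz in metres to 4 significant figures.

Hypsometric equation: Δz = (R T̄/g) ln(P₁/P₂).
R T̄/g = 287 × 260 / 9.806 = 7609.6 m.
ln(680/440) = ln(1.5455) = 0.43535.
Δz = 7609.6 × 0.43535 = 3312.8 m.

Δz ≈ 3313 m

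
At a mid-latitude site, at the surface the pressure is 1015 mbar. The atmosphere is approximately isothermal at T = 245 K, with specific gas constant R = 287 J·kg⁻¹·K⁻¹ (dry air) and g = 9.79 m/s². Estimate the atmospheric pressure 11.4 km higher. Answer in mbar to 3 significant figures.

Scale height: H = RT/g = 287 × 245 / 9.79 = 7182.3 m.
Barometric formula: P = P₀ exp(−z/H).
z/H = 11400/7182.3 = 1.5872; exp(−1.5872) = 0.20450.
P = 1015 × 0.20450 = 207.57 mbar.

P ≈ 208 mbar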